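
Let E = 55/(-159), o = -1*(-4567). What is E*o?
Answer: -251185/159 ≈ -1579.8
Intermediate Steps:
o = 4567
E = -55/159 (E = 55*(-1/159) = -55/159 ≈ -0.34591)
E*o = -55/159*4567 = -251185/159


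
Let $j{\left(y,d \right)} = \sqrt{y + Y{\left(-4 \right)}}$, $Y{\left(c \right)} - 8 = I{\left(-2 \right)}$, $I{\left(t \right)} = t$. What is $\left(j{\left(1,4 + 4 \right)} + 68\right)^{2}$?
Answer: $\left(68 + \sqrt{7}\right)^{2} \approx 4990.8$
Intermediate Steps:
$Y{\left(c \right)} = 6$ ($Y{\left(c \right)} = 8 - 2 = 6$)
$j{\left(y,d \right)} = \sqrt{6 + y}$ ($j{\left(y,d \right)} = \sqrt{y + 6} = \sqrt{6 + y}$)
$\left(j{\left(1,4 + 4 \right)} + 68\right)^{2} = \left(\sqrt{6 + 1} + 68\right)^{2} = \left(\sqrt{7} + 68\right)^{2} = \left(68 + \sqrt{7}\right)^{2}$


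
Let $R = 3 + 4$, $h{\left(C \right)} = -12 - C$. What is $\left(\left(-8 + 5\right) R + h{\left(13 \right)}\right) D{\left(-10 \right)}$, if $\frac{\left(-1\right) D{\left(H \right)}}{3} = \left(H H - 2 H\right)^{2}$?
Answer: $1987200$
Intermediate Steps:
$R = 7$
$D{\left(H \right)} = - 3 \left(H^{2} - 2 H\right)^{2}$ ($D{\left(H \right)} = - 3 \left(H H - 2 H\right)^{2} = - 3 \left(H^{2} - 2 H\right)^{2}$)
$\left(\left(-8 + 5\right) R + h{\left(13 \right)}\right) D{\left(-10 \right)} = \left(\left(-8 + 5\right) 7 - 25\right) \left(- 3 \left(-10\right)^{2} \left(-2 - 10\right)^{2}\right) = \left(\left(-3\right) 7 - 25\right) \left(\left(-3\right) 100 \left(-12\right)^{2}\right) = \left(-21 - 25\right) \left(\left(-3\right) 100 \cdot 144\right) = \left(-46\right) \left(-43200\right) = 1987200$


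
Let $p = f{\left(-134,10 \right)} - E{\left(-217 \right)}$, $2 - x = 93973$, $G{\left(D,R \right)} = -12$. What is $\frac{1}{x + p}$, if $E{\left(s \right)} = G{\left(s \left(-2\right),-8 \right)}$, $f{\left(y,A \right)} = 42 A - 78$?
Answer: $- \frac{1}{93617} \approx -1.0682 \cdot 10^{-5}$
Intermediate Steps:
$x = -93971$ ($x = 2 - 93973 = -93971$)
$f{\left(y,A \right)} = -78 + 42 A$
$E{\left(s \right)} = -12$
$p = 354$ ($p = \left(-78 + 42 \cdot 10\right) - -12 = \left(-78 + 420\right) + 12 = 342 + 12 = 354$)
$\frac{1}{x + p} = \frac{1}{-93971 + 354} = \frac{1}{-93617} = - \frac{1}{93617}$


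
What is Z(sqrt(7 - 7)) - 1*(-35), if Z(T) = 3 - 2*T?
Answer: 38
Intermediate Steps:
Z(sqrt(7 - 7)) - 1*(-35) = (3 - 2*sqrt(7 - 7)) - 1*(-35) = (3 - 2*sqrt(0)) + 35 = (3 - 2*0) + 35 = (3 + 0) + 35 = 3 + 35 = 38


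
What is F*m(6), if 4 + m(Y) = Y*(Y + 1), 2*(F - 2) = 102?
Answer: 2014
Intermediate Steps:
F = 53 (F = 2 + (½)*102 = 2 + 51 = 53)
m(Y) = -4 + Y*(1 + Y) (m(Y) = -4 + Y*(Y + 1) = -4 + Y*(1 + Y))
F*m(6) = 53*(-4 + 6 + 6²) = 53*(-4 + 6 + 36) = 53*38 = 2014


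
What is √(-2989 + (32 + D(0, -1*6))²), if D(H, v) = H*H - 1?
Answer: 26*I*√3 ≈ 45.033*I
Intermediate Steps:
D(H, v) = -1 + H² (D(H, v) = H² - 1 = -1 + H²)
√(-2989 + (32 + D(0, -1*6))²) = √(-2989 + (32 + (-1 + 0²))²) = √(-2989 + (32 + (-1 + 0))²) = √(-2989 + (32 - 1)²) = √(-2989 + 31²) = √(-2989 + 961) = √(-2028) = 26*I*√3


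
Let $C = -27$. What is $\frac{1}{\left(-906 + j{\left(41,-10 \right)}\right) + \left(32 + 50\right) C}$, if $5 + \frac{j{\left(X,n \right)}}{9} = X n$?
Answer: $- \frac{1}{6855} \approx -0.00014588$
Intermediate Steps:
$j{\left(X,n \right)} = -45 + 9 X n$
$\frac{1}{\left(-906 + j{\left(41,-10 \right)}\right) + \left(32 + 50\right) C} = \frac{1}{\left(-906 + \left(-45 + 9 \cdot 41 \left(-10\right)\right)\right) + \left(32 + 50\right) \left(-27\right)} = \frac{1}{\left(-906 - 3735\right) + 82 \left(-27\right)} = \frac{1}{\left(-906 - 3735\right) - 2214} = \frac{1}{-4641 - 2214} = \frac{1}{-6855} = - \frac{1}{6855}$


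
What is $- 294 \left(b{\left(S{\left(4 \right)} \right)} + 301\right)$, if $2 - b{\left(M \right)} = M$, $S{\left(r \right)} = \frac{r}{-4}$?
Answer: $-89376$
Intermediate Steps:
$S{\left(r \right)} = - \frac{r}{4}$ ($S{\left(r \right)} = r \left(- \frac{1}{4}\right) = - \frac{r}{4}$)
$b{\left(M \right)} = 2 - M$
$- 294 \left(b{\left(S{\left(4 \right)} \right)} + 301\right) = - 294 \left(\left(2 - \left(- \frac{1}{4}\right) 4\right) + 301\right) = - 294 \left(\left(2 - -1\right) + 301\right) = - 294 \left(\left(2 + 1\right) + 301\right) = - 294 \left(3 + 301\right) = \left(-294\right) 304 = -89376$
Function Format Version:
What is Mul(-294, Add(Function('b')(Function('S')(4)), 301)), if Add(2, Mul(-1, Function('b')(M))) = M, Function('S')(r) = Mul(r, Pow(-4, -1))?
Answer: -89376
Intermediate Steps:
Function('S')(r) = Mul(Rational(-1, 4), r) (Function('S')(r) = Mul(r, Rational(-1, 4)) = Mul(Rational(-1, 4), r))
Function('b')(M) = Add(2, Mul(-1, M))
Mul(-294, Add(Function('b')(Function('S')(4)), 301)) = Mul(-294, Add(Add(2, Mul(-1, Mul(Rational(-1, 4), 4))), 301)) = Mul(-294, Add(Add(2, Mul(-1, -1)), 301)) = Mul(-294, Add(Add(2, 1), 301)) = Mul(-294, Add(3, 301)) = Mul(-294, 304) = -89376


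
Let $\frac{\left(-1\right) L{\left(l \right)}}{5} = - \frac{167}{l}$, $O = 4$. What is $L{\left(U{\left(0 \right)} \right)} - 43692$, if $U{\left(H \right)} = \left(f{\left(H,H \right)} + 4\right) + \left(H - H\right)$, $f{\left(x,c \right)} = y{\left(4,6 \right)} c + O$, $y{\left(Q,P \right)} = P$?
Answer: $- \frac{348701}{8} \approx -43588.0$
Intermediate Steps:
$f{\left(x,c \right)} = 4 + 6 c$ ($f{\left(x,c \right)} = 6 c + 4 = 4 + 6 c$)
$U{\left(H \right)} = 8 + 6 H$ ($U{\left(H \right)} = \left(\left(4 + 6 H\right) + 4\right) + \left(H - H\right) = \left(8 + 6 H\right) + 0 = 8 + 6 H$)
$L{\left(l \right)} = \frac{835}{l}$ ($L{\left(l \right)} = - 5 \left(- \frac{167}{l}\right) = \frac{835}{l}$)
$L{\left(U{\left(0 \right)} \right)} - 43692 = \frac{835}{8 + 6 \cdot 0} - 43692 = \frac{835}{8 + 0} - 43692 = \frac{835}{8} - 43692 = - \frac{348701}{8}$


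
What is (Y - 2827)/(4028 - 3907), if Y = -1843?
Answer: -4670/121 ≈ -38.595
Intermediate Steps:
(Y - 2827)/(4028 - 3907) = (-1843 - 2827)/(4028 - 3907) = -4670/121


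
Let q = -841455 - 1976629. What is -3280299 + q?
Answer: -6098383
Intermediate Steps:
q = -2818084
-3280299 + q = -3280299 - 2818084 = -6098383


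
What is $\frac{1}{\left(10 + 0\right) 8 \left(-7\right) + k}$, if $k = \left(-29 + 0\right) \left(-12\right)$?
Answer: $- \frac{1}{212} \approx -0.004717$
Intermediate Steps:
$k = 348$ ($k = \left(-29\right) \left(-12\right) = 348$)
$\frac{1}{\left(10 + 0\right) 8 \left(-7\right) + k} = \frac{1}{\left(10 + 0\right) 8 \left(-7\right) + 348} = \frac{1}{10 \cdot 8 \left(-7\right) + 348} = \frac{1}{80 \left(-7\right) + 348} = \frac{1}{-560 + 348} = \frac{1}{-212} = - \frac{1}{212}$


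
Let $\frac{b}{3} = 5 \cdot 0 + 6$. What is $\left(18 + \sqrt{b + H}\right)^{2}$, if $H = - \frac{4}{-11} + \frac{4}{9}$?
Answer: $\frac{33938}{99} + \frac{84 \sqrt{418}}{11} \approx 498.93$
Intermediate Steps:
$b = 18$ ($b = 3 \left(5 \cdot 0 + 6\right) = 3 \left(0 + 6\right) = 3 \cdot 6 = 18$)
$H = \frac{80}{99}$ ($H = \left(-4\right) \left(- \frac{1}{11}\right) + 4 \cdot \frac{1}{9} = \frac{4}{11} + \frac{4}{9} = \frac{80}{99} \approx 0.80808$)
$\left(18 + \sqrt{b + H}\right)^{2} = \left(18 + \sqrt{18 + \frac{80}{99}}\right)^{2} = \left(18 + \sqrt{\frac{1862}{99}}\right)^{2} = \left(18 + \frac{7 \sqrt{418}}{33}\right)^{2}$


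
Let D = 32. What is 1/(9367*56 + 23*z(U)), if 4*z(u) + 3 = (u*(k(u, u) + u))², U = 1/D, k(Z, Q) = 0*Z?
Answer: 4194304/2200058200087 ≈ 1.9065e-6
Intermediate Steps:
k(Z, Q) = 0
U = 1/32 ≈ 0.031250
z(u) = -¾ + u⁴/4 (z(u) = -¾ + (u*(0 + u))²/4 = -¾ + (u*u)²/4 = -¾ + (u²)²/4 = -¾ + u⁴/4)
1/(9367*56 + 23*z(U)) = 1/(9367*56 + 23*(-¾ + (1/32)⁴/4)) = 1/(524552 + 23*(-¾ + (¼)*(1/1048576))) = 1/(524552 + 23*(-¾ + 1/4194304)) = 1/(524552 + 23*(-3145727/4194304)) = 1/(524552 - 72351721/4194304) = 1/(2200058200087/4194304) = 4194304/2200058200087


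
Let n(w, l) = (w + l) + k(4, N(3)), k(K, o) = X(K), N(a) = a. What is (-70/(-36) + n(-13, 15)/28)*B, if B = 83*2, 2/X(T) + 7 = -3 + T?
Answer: 41915/126 ≈ 332.66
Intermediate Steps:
X(T) = 2/(-10 + T) (X(T) = 2/(-7 + (-3 + T)) = 2/(-10 + T))
k(K, o) = 2/(-10 + K)
n(w, l) = -⅓ + l + w (n(w, l) = (w + l) + 2/(-10 + 4) = (l + w) + 2/(-6) = (l + w) + 2*(-⅙) = (l + w) - ⅓ = -⅓ + l + w)
B = 166
(-70/(-36) + n(-13, 15)/28)*B = (-70/(-36) + (-⅓ + 15 - 13)/28)*166 = (-70*(-1/36) + (5/3)*(1/28))*166 = (35/18 + 5/84)*166 = (505/252)*166 = 41915/126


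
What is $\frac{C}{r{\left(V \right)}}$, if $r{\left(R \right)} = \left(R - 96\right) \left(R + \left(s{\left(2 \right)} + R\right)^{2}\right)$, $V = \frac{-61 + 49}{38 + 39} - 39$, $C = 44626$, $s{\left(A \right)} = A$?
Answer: $- \frac{10186620829}{41384299281} \approx -0.24615$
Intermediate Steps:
$V = - \frac{3015}{77}$ ($V = - \frac{12}{77} - 39 = - \frac{3015}{77} \approx -39.156$)
$r{\left(R \right)} = \left(-96 + R\right) \left(R + \left(2 + R\right)^{2}\right)$ ($r{\left(R \right)} = \left(R - 96\right) \left(R + \left(2 + R\right)^{2}\right) = \left(-96 + R\right) \left(R + \left(2 + R\right)^{2}\right)$)
$\frac{C}{r{\left(V \right)}} = \frac{44626}{-384 + \left(- \frac{3015}{77}\right)^{3} - - \frac{205020}{11} - 91 \left(- \frac{3015}{77}\right)^{2}} = \frac{44626}{-384 - \frac{27407028375}{456533} + \frac{205020}{11} - \frac{118172925}{847}} = \frac{44626}{- \frac{82768598562}{456533}} = 44626 \left(- \frac{456533}{82768598562}\right) = - \frac{10186620829}{41384299281}$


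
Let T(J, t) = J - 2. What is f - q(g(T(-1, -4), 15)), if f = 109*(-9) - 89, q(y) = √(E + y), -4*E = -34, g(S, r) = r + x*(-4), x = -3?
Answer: -1070 - √142/2 ≈ -1076.0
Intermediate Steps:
T(J, t) = -2 + J
g(S, r) = 12 + r (g(S, r) = r - 3*(-4) = r + 12 = 12 + r)
E = 17/2 (E = -¼*(-34) = 17/2 ≈ 8.5000)
q(y) = √(17/2 + y)
f = -1070 (f = -981 - 89 = -1070)
f - q(g(T(-1, -4), 15)) = -1070 - √(34 + 4*(12 + 15))/2 = -1070 - √(34 + 4*27)/2 = -1070 - √(34 + 108)/2 = -1070 - √142/2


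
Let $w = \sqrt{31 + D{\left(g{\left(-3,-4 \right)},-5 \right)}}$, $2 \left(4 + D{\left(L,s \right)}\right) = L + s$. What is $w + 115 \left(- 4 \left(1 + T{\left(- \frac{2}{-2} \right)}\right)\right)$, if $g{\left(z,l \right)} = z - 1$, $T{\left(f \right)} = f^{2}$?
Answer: $-920 + \frac{3 \sqrt{10}}{2} \approx -915.26$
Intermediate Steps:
$g{\left(z,l \right)} = -1 + z$
$D{\left(L,s \right)} = -4 + \frac{L}{2} + \frac{s}{2}$ ($D{\left(L,s \right)} = -4 + \frac{L + s}{2} = -4 + \left(\frac{L}{2} + \frac{s}{2}\right) = -4 + \frac{L}{2} + \frac{s}{2}$)
$w = \frac{3 \sqrt{10}}{2}$ ($w = \sqrt{31 + \left(-4 + \frac{-1 - 3}{2} + \frac{1}{2} \left(-5\right)\right)} = \sqrt{31 - \frac{17}{2}} = \sqrt{\frac{45}{2}} = \frac{3 \sqrt{10}}{2} \approx 4.7434$)
$w + 115 \left(- 4 \left(1 + T{\left(- \frac{2}{-2} \right)}\right)\right) = \frac{3 \sqrt{10}}{2} + 115 \left(- 4 \left(1 + \left(- \frac{2}{-2}\right)^{2}\right)\right) = \frac{3 \sqrt{10}}{2} + 115 \left(- 4 \left(1 + \left(\left(-2\right) \left(- \frac{1}{2}\right)\right)^{2}\right)\right) = \frac{3 \sqrt{10}}{2} + 115 \left(- 4 \left(1 + 1^{2}\right)\right) = \frac{3 \sqrt{10}}{2} + 115 \left(- 4 \left(1 + 1\right)\right) = \frac{3 \sqrt{10}}{2} + 115 \left(\left(-4\right) 2\right) = \frac{3 \sqrt{10}}{2} + 115 \left(-8\right) = \frac{3 \sqrt{10}}{2} - 920 = -920 + \frac{3 \sqrt{10}}{2}$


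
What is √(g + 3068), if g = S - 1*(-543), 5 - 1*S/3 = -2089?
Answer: √9893 ≈ 99.464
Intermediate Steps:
S = 6282 (S = 15 - 3*(-2089) = 15 + 6267 = 6282)
g = 6825 (g = 6282 - 1*(-543) = 6282 + 543 = 6825)
√(g + 3068) = √(6825 + 3068) = √9893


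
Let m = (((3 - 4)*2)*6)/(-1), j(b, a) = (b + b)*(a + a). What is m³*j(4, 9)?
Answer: 248832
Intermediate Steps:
j(b, a) = 4*a*b (j(b, a) = (2*b)*(2*a) = 4*a*b)
m = 12 (m = (-1*2*6)*(-1) = -2*6*(-1) = -12*(-1) = 12)
m³*j(4, 9) = 12³*(4*9*4) = 1728*144 = 248832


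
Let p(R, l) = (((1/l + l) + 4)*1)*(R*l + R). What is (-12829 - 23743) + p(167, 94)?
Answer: 142726477/94 ≈ 1.5184e+6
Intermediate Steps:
p(R, l) = (R + R*l)*(4 + l + 1/l) (p(R, l) = (((l + 1/l) + 4)*1)*(R + R*l) = ((4 + l + 1/l)*1)*(R + R*l) = (4 + l + 1/l)*(R + R*l) = (R + R*l)*(4 + l + 1/l))
(-12829 - 23743) + p(167, 94) = (-12829 - 23743) + 167*(1 + 94*(5 + 94² + 5*94))/94 = -36572 + 167*(1/94)*(1 + 94*(5 + 8836 + 470)) = -36572 + 167*(1/94)*(1 + 94*9311) = -36572 + 167*(1/94)*(1 + 875234) = -36572 + 167*(1/94)*875235 = -36572 + 146164245/94 = 142726477/94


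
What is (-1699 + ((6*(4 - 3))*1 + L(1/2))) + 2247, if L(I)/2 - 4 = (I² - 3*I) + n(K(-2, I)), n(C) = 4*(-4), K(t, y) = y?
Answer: 1055/2 ≈ 527.50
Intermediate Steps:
n(C) = -16
L(I) = -24 - 6*I + 2*I² (L(I) = 8 + 2*((I² - 3*I) - 16) = 8 + 2*(-16 + I² - 3*I) = 8 + (-32 - 6*I + 2*I²) = -24 - 6*I + 2*I²)
(-1699 + ((6*(4 - 3))*1 + L(1/2))) + 2247 = (-1699 + ((6*(4 - 3))*1 + (-24 - 6/2 + 2*(1/2)²))) + 2247 = (-1699 + ((6*1)*1 + (-24 - 6/2 + 2*(1*(½))²))) + 2247 = (-1699 + (6*1 + (-24 - 6*½ + 2*(½)²))) + 2247 = (-1699 + (6 + (-24 - 3 + 2*(¼)))) + 2247 = (-1699 + (6 + (-24 - 3 + ½))) + 2247 = (-1699 + (6 - 53/2)) + 2247 = (-1699 - 41/2) + 2247 = -3439/2 + 2247 = 1055/2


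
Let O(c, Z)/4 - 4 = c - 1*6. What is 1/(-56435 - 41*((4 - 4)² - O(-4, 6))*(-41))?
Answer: -1/16091 ≈ -6.2147e-5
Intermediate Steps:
O(c, Z) = -8 + 4*c (O(c, Z) = 16 + 4*(c - 1*6) = 16 + 4*(c - 6) = 16 + 4*(-6 + c) = 16 + (-24 + 4*c) = -8 + 4*c)
1/(-56435 - 41*((4 - 4)² - O(-4, 6))*(-41)) = 1/(-56435 - 41*((4 - 4)² - (-8 + 4*(-4)))*(-41)) = 1/(-56435 - 41*(0² - (-8 - 16))*(-41)) = 1/(-56435 - 41*(0 - 1*(-24))*(-41)) = 1/(-56435 - 41*(0 + 24)*(-41)) = 1/(-56435 - 41*24*(-41)) = 1/(-56435 - 984*(-41)) = 1/(-56435 + 40344) = 1/(-16091) = -1/16091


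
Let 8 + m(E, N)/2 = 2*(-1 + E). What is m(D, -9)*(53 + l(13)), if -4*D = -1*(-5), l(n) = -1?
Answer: -1300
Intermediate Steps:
D = -5/4 (D = -(-1)*(-5)/4 = -1/4*5 = -5/4 ≈ -1.2500)
m(E, N) = -20 + 4*E (m(E, N) = -16 + 2*(2*(-1 + E)) = -16 + 2*(-2 + 2*E) = -16 + (-4 + 4*E) = -20 + 4*E)
m(D, -9)*(53 + l(13)) = (-20 + 4*(-5/4))*(53 - 1) = (-20 - 5)*52 = -25*52 = -1300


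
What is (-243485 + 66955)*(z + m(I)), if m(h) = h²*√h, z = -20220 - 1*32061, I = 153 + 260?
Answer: 9229164930 - 30110545570*√413 ≈ -6.0269e+11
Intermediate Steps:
I = 413
z = -52281 (z = -20220 - 32061 = -52281)
m(h) = h^(5/2)
(-243485 + 66955)*(z + m(I)) = (-243485 + 66955)*(-52281 + 413^(5/2)) = -176530*(-52281 + 170569*√413) = 9229164930 - 30110545570*√413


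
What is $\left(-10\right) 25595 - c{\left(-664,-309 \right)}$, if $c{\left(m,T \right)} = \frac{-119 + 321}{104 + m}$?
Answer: $- \frac{71665899}{280} \approx -2.5595 \cdot 10^{5}$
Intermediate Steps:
$c{\left(m,T \right)} = \frac{202}{104 + m}$
$\left(-10\right) 25595 - c{\left(-664,-309 \right)} = \left(-10\right) 25595 - \frac{202}{104 - 664} = -255950 - \frac{202}{-560} = -255950 - 202 \left(- \frac{1}{560}\right) = -255950 - - \frac{101}{280} = -255950 + \frac{101}{280} = - \frac{71665899}{280}$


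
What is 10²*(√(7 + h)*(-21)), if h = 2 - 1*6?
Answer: -2100*√3 ≈ -3637.3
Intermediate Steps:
h = -4 (h = 2 - 6 = -4)
10²*(√(7 + h)*(-21)) = 10²*(√(7 - 4)*(-21)) = 100*(√3*(-21)) = 100*(-21*√3) = -2100*√3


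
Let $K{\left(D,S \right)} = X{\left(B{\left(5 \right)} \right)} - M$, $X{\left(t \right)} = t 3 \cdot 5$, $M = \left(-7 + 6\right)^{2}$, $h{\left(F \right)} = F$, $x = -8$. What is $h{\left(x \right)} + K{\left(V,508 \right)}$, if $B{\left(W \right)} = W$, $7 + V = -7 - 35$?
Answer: $66$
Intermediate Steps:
$V = -49$ ($V = -7 - 42 = -49$)
$M = 1$ ($M = \left(-1\right)^{2} = 1$)
$X{\left(t \right)} = 15 t$ ($X{\left(t \right)} = 3 t 5 = 15 t$)
$K{\left(D,S \right)} = 74$ ($K{\left(D,S \right)} = 15 \cdot 5 - 1 = 75 - 1 = 74$)
$h{\left(x \right)} + K{\left(V,508 \right)} = -8 + 74 = 66$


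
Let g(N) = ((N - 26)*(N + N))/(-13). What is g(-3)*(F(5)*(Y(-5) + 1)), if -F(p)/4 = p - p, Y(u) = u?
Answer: 0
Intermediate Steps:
F(p) = 0 (F(p) = -4*(p - p) = -4*0 = 0)
g(N) = -2*N*(-26 + N)/13 (g(N) = ((-26 + N)*(2*N))*(-1/13) = (2*N*(-26 + N))*(-1/13) = -2*N*(-26 + N)/13)
g(-3)*(F(5)*(Y(-5) + 1)) = ((2/13)*(-3)*(26 - 1*(-3)))*(0*(-5 + 1)) = ((2/13)*(-3)*(26 + 3))*(0*(-4)) = ((2/13)*(-3)*29)*0 = -174/13*0 = 0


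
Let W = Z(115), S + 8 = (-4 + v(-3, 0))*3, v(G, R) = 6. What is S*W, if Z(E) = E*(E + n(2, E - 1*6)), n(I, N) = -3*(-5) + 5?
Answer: -31050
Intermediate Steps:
n(I, N) = 20 (n(I, N) = 15 + 5 = 20)
Z(E) = E*(20 + E) (Z(E) = E*(E + 20) = E*(20 + E))
S = -2 (S = -8 + (-4 + 6)*3 = -8 + 2*3 = -8 + 6 = -2)
W = 15525 (W = 115*(20 + 115) = 115*135 = 15525)
S*W = -2*15525 = -31050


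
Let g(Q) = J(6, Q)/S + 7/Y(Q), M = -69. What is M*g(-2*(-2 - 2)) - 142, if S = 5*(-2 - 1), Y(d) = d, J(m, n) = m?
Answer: -6991/40 ≈ -174.77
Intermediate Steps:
S = -15 (S = 5*(-3) = -15)
g(Q) = -⅖ + 7/Q (g(Q) = 6/(-15) + 7/Q = 6*(-1/15) + 7/Q = -⅖ + 7/Q)
M*g(-2*(-2 - 2)) - 142 = -69*(-⅖ + 7/((-2*(-2 - 2)))) - 142 = -69*(-⅖ + 7/((-2*(-4)))) - 142 = -69*(-⅖ + 7/8) - 142 = -69*19/40 - 142 = -1311/40 - 142 = -6991/40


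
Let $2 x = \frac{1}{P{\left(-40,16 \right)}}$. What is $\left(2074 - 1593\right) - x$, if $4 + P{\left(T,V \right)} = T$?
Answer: $\frac{42329}{88} \approx 481.01$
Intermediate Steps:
$P{\left(T,V \right)} = -4 + T$
$x = - \frac{1}{88}$ ($x = \frac{1}{2 \left(-4 - 40\right)} = \frac{1}{2 \left(-44\right)} = \frac{1}{2} \left(- \frac{1}{44}\right) = - \frac{1}{88} \approx -0.011364$)
$\left(2074 - 1593\right) - x = \left(2074 - 1593\right) - - \frac{1}{88} = \left(2074 - 1593\right) + \frac{1}{88} = 481 + \frac{1}{88} = \frac{42329}{88}$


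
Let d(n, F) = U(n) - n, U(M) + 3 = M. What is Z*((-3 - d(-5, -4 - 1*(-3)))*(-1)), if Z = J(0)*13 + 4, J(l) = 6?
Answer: 0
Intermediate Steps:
U(M) = -3 + M
d(n, F) = -3 (d(n, F) = (-3 + n) - n = -3)
Z = 82 (Z = 6*13 + 4 = 78 + 4 = 82)
Z*((-3 - d(-5, -4 - 1*(-3)))*(-1)) = 82*((-3 - 1*(-3))*(-1)) = 82*((-3 + 3)*(-1)) = 82*(0*(-1)) = 82*0 = 0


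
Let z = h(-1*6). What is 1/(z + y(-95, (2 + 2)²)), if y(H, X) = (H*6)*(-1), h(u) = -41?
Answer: 1/529 ≈ 0.0018904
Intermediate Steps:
y(H, X) = -6*H (y(H, X) = (6*H)*(-1) = -6*H)
z = -41
1/(z + y(-95, (2 + 2)²)) = 1/(-41 - 6*(-95)) = 1/(-41 + 570) = 1/529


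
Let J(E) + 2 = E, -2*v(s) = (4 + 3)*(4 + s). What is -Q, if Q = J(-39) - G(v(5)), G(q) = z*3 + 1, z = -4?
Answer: 30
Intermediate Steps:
v(s) = -14 - 7*s/2 (v(s) = -(4 + 3)*(4 + s)/2 = -7*(4 + s)/2 = -(28 + 7*s)/2 = -14 - 7*s/2)
J(E) = -2 + E
G(q) = -11 (G(q) = -4*3 + 1 = -12 + 1 = -11)
Q = -30 (Q = (-2 - 39) - 1*(-11) = -41 + 11 = -30)
-Q = -1*(-30) = 30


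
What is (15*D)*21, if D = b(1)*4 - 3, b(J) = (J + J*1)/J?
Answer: 1575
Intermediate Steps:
b(J) = 2 (b(J) = (J + J)/J = (2*J)/J = 2)
D = 5 (D = 2*4 - 3 = 8 - 3 = 5)
(15*D)*21 = (15*5)*21 = 75*21 = 1575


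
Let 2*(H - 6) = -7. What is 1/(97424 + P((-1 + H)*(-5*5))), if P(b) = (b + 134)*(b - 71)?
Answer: 4/347815 ≈ 1.1500e-5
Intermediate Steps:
H = 5/2 (H = 6 + (½)*(-7) = 6 - 7/2 = 5/2 ≈ 2.5000)
P(b) = (-71 + b)*(134 + b) (P(b) = (134 + b)*(-71 + b) = (-71 + b)*(134 + b))
1/(97424 + P((-1 + H)*(-5*5))) = 1/(97424 + (-9514 + ((-1 + 5/2)*(-5*5))² + 63*((-1 + 5/2)*(-5*5)))) = 1/(97424 + (-9514 + ((3/2)*(-25))² + 63*((3/2)*(-25)))) = 1/(97424 + (-9514 + (-75/2)² + 63*(-75/2))) = 1/(97424 + (-9514 + 5625/4 - 4725/2)) = 1/(97424 - 41881/4) = 1/(347815/4) = 4/347815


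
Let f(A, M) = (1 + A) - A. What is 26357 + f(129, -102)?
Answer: 26358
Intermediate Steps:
f(A, M) = 1
26357 + f(129, -102) = 26357 + 1 = 26358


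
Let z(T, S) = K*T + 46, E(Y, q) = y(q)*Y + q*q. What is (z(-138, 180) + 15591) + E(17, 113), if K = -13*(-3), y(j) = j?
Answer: 24945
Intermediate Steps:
E(Y, q) = q² + Y*q (E(Y, q) = q*Y + q*q = Y*q + q² = q² + Y*q)
K = 39
z(T, S) = 46 + 39*T (z(T, S) = 39*T + 46 = 46 + 39*T)
(z(-138, 180) + 15591) + E(17, 113) = ((46 + 39*(-138)) + 15591) + 113*(17 + 113) = ((46 - 5382) + 15591) + 113*130 = (-5336 + 15591) + 14690 = 10255 + 14690 = 24945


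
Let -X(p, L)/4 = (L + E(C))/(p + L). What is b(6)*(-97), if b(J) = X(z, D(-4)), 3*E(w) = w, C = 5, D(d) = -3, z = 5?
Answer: -776/3 ≈ -258.67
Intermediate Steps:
E(w) = w/3
X(p, L) = -4*(5/3 + L)/(L + p) (X(p, L) = -4*(L + (⅓)*5)/(p + L) = -4*(L + 5/3)/(L + p) = -4*(5/3 + L)/(L + p))
b(J) = 8/3 (b(J) = (-20/3 - 4*(-3))/(-3 + 5) = (-20/3 + 12)/2 = (½)*(16/3) = 8/3)
b(6)*(-97) = (8/3)*(-97) = -776/3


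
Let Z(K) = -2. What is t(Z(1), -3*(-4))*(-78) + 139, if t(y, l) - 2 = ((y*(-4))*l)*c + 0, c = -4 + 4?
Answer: -17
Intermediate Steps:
c = 0
t(y, l) = 2 (t(y, l) = 2 + (((y*(-4))*l)*0 + 0) = 2 + (((-4*y)*l)*0 + 0) = 2 + (-4*l*y*0 + 0) = 2 + (0 + 0) = 2 + 0 = 2)
t(Z(1), -3*(-4))*(-78) + 139 = 2*(-78) + 139 = -156 + 139 = -17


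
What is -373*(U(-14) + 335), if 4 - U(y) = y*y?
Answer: -53339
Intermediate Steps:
U(y) = 4 - y² (U(y) = 4 - y*y = 4 - y²)
-373*(U(-14) + 335) = -373*((4 - 1*(-14)²) + 335) = -373*((4 - 1*196) + 335) = -373*((4 - 196) + 335) = -373*(-192 + 335) = -373*143 = -53339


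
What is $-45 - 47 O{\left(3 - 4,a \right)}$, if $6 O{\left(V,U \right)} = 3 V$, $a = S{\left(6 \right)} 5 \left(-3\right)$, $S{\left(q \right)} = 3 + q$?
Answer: $- \frac{43}{2} \approx -21.5$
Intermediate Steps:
$a = -135$ ($a = \left(3 + 6\right) 5 \left(-3\right) = 9 \cdot 5 \left(-3\right) = 45 \left(-3\right) = -135$)
$O{\left(V,U \right)} = \frac{V}{2}$ ($O{\left(V,U \right)} = \frac{3 V}{6} = \frac{V}{2}$)
$-45 - 47 O{\left(3 - 4,a \right)} = -45 - 47 \frac{3 - 4}{2} = -45 - 47 \cdot \frac{1}{2} \left(-1\right) = -45 - - \frac{47}{2} = -45 + \frac{47}{2} = - \frac{43}{2}$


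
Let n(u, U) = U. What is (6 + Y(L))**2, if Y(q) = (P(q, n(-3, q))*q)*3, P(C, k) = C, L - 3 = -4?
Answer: 81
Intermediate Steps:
L = -1 (L = 3 - 4 = -1)
Y(q) = 3*q**2 (Y(q) = (q*q)*3 = q**2*3 = 3*q**2)
(6 + Y(L))**2 = (6 + 3*(-1)**2)**2 = (6 + 3*1)**2 = (6 + 3)**2 = 9**2 = 81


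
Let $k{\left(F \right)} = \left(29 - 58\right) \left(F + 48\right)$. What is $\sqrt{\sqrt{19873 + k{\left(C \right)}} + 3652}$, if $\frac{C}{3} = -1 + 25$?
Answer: $\sqrt{3652 + 13 \sqrt{97}} \approx 61.482$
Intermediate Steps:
$C = 72$ ($C = 3 \left(-1 + 25\right) = 3 \cdot 24 = 72$)
$k{\left(F \right)} = -1392 - 29 F$ ($k{\left(F \right)} = - 29 \left(48 + F\right) = -1392 - 29 F$)
$\sqrt{\sqrt{19873 + k{\left(C \right)}} + 3652} = \sqrt{\sqrt{19873 - 3480} + 3652} = \sqrt{\sqrt{16393} + 3652} = \sqrt{13 \sqrt{97} + 3652} = \sqrt{3652 + 13 \sqrt{97}}$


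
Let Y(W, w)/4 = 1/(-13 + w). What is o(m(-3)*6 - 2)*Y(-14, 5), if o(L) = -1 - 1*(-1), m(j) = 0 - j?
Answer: 0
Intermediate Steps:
m(j) = -j
o(L) = 0 (o(L) = -1 + 1 = 0)
Y(W, w) = 4/(-13 + w)
o(m(-3)*6 - 2)*Y(-14, 5) = 0*(4/(-13 + 5)) = 0*(4/(-8)) = 0*(4*(-⅛)) = 0*(-½) = 0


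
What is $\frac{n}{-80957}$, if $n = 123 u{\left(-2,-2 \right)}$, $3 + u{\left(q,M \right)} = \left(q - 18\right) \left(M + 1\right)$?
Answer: $- \frac{2091}{80957} \approx -0.025829$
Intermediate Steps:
$u{\left(q,M \right)} = -3 + \left(1 + M\right) \left(-18 + q\right)$ ($u{\left(q,M \right)} = -3 + \left(q - 18\right) \left(M + 1\right) = -3 + \left(-18 + q\right) \left(1 + M\right) = -3 + \left(1 + M\right) \left(-18 + q\right)$)
$n = 2091$ ($n = 123 \left(-21 - 2 - -36 - -4\right) = 123 \left(-21 - 2 + 36 + 4\right) = 123 \cdot 17 = 2091$)
$\frac{n}{-80957} = \frac{2091}{-80957} = 2091 \left(- \frac{1}{80957}\right) = - \frac{2091}{80957}$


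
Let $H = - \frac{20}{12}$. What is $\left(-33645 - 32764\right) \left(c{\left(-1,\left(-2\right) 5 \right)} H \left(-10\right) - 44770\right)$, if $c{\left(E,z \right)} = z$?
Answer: $\frac{8952597290}{3} \approx 2.9842 \cdot 10^{9}$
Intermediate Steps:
$H = - \frac{5}{3}$ ($H = \left(-20\right) \frac{1}{12} = - \frac{5}{3} \approx -1.6667$)
$\left(-33645 - 32764\right) \left(c{\left(-1,\left(-2\right) 5 \right)} H \left(-10\right) - 44770\right) = \left(-33645 - 32764\right) \left(\left(-2\right) 5 \left(- \frac{5}{3}\right) \left(-10\right) - 44770\right) = - 66409 \left(\left(-10\right) \left(- \frac{5}{3}\right) \left(-10\right) - 44770\right) = - 66409 \left(\frac{50}{3} \left(-10\right) - 44770\right) = - 66409 \left(- \frac{500}{3} - 44770\right) = \left(-66409\right) \left(- \frac{134810}{3}\right) = \frac{8952597290}{3}$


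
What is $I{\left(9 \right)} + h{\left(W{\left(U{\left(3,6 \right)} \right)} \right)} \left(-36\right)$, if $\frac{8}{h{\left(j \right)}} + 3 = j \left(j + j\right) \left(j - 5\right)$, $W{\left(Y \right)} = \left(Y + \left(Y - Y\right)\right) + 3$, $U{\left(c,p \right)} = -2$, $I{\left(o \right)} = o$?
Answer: $\frac{387}{11} \approx 35.182$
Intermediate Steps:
$W{\left(Y \right)} = 3 + Y$ ($W{\left(Y \right)} = \left(Y + 0\right) + 3 = Y + 3 = 3 + Y$)
$h{\left(j \right)} = \frac{8}{-3 + 2 j^{2} \left(-5 + j\right)}$ ($h{\left(j \right)} = \frac{8}{-3 + j \left(j + j\right) \left(j - 5\right)} = \frac{8}{-3 + j 2 j \left(-5 + j\right)} = \frac{8}{-3 + 2 j^{2} \left(-5 + j\right)}$)
$I{\left(9 \right)} + h{\left(W{\left(U{\left(3,6 \right)} \right)} \right)} \left(-36\right) = 9 + \frac{8}{-3 - 10 \left(3 - 2\right)^{2} + 2 \left(3 - 2\right)^{3}} \left(-36\right) = 9 + \frac{8}{-3 - 10 \cdot 1^{2} + 2 \cdot 1^{3}} \left(-36\right) = 9 + \frac{8}{-3 - 10 + 2 \cdot 1} \left(-36\right) = 9 + \frac{8}{-3 - 10 + 2} \left(-36\right) = 9 + \frac{8}{-11} \left(-36\right) = 9 + 8 \left(- \frac{1}{11}\right) \left(-36\right) = 9 - - \frac{288}{11} = 9 + \frac{288}{11} = \frac{387}{11}$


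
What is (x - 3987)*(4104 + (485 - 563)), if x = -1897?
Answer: -23688984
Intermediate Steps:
(x - 3987)*(4104 + (485 - 563)) = (-1897 - 3987)*(4104 + (485 - 563)) = -5884*(4104 - 78) = -5884*4026 = -23688984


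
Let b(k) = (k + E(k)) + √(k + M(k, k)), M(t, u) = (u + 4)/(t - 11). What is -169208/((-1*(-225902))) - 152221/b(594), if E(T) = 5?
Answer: -6021935637012239/23588018508933 + 1522210*√2022427/208834083 ≈ -244.93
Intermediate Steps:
M(t, u) = (4 + u)/(-11 + t)
b(k) = 5 + k + √(k + (4 + k)/(-11 + k)) (b(k) = (k + 5) + √(k + (4 + k)/(-11 + k)) = (5 + k) + √(k + (4 + k)/(-11 + k)) = 5 + k + √(k + (4 + k)/(-11 + k)))
-169208/((-1*(-225902))) - 152221/b(594) = -169208/((-1*(-225902))) - 152221/(5 + 594 + √((4 + 594 + 594*(-11 + 594))/(-11 + 594))) = -169208/225902 - 152221/(5 + 594 + √((4 + 594 + 594*583)/583)) = -169208*1/225902 - 152221/(5 + 594 + √((4 + 594 + 346302)/583)) = -84604/112951 - 152221/(5 + 594 + √((1/583)*346900)) = -84604/112951 - 152221/(5 + 594 + √(346900/583)) = -84604/112951 - 152221/(5 + 594 + 10*√2022427/583) = -84604/112951 - 152221/(599 + 10*√2022427/583)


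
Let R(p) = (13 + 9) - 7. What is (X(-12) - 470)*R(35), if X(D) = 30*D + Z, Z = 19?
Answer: -12165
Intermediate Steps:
R(p) = 15 (R(p) = 22 - 7 = 15)
X(D) = 19 + 30*D (X(D) = 30*D + 19 = 19 + 30*D)
(X(-12) - 470)*R(35) = ((19 + 30*(-12)) - 470)*15 = ((19 - 360) - 470)*15 = (-341 - 470)*15 = -811*15 = -12165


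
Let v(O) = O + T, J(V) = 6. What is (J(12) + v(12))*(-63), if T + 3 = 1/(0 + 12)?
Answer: -3801/4 ≈ -950.25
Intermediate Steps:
T = -35/12 (T = -3 + 1/(0 + 12) = -3 + 1/12 = -35/12 ≈ -2.9167)
v(O) = -35/12 + O (v(O) = O - 35/12 = -35/12 + O)
(J(12) + v(12))*(-63) = (6 + (-35/12 + 12))*(-63) = (6 + 109/12)*(-63) = (181/12)*(-63) = -3801/4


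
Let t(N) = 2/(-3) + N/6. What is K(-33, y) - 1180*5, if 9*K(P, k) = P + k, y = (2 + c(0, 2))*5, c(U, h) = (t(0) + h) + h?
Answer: -159319/27 ≈ -5900.7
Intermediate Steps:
t(N) = -2/3 + N/6 (t(N) = 2*(-1/3) + N*(1/6) = -2/3 + N/6)
c(U, h) = -2/3 + 2*h (c(U, h) = ((-2/3 + (1/6)*0) + h) + h = ((-2/3 + 0) + h) + h = (-2/3 + h) + h = -2/3 + 2*h)
y = 80/3 (y = (2 + (-2/3 + 2*2))*5 = (2 + (-2/3 + 4))*5 = (2 + 10/3)*5 = (16/3)*5 = 80/3 ≈ 26.667)
K(P, k) = P/9 + k/9 (K(P, k) = (P + k)/9 = P/9 + k/9)
K(-33, y) - 1180*5 = ((1/9)*(-33) + (1/9)*(80/3)) - 1180*5 = (-11/3 + 80/27) - 5900 = -19/27 - 5900 = -159319/27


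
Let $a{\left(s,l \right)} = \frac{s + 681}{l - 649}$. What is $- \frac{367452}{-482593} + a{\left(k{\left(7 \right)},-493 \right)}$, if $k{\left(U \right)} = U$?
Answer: $\frac{43803100}{275560603} \approx 0.15896$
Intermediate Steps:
$a{\left(s,l \right)} = \frac{681 + s}{-649 + l}$
$- \frac{367452}{-482593} + a{\left(k{\left(7 \right)},-493 \right)} = - \frac{367452}{-482593} + \frac{681 + 7}{-649 - 493} = \left(-367452\right) \left(- \frac{1}{482593}\right) + \frac{1}{-1142} \cdot 688 = \frac{367452}{482593} - \frac{344}{571} = \frac{43803100}{275560603}$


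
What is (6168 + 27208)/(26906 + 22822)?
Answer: 149/222 ≈ 0.67117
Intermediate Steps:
(6168 + 27208)/(26906 + 22822) = 33376/49728 = 33376*(1/49728) = 149/222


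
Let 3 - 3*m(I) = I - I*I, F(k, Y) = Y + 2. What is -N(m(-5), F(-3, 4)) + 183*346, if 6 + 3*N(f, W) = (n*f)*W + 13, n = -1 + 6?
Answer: 189617/3 ≈ 63206.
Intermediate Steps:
n = 5
F(k, Y) = 2 + Y
m(I) = 1 - I/3 + I²/3 (m(I) = 1 - (I - I*I)/3 = 1 - (I - I²)/3 = 1 + (-I/3 + I²/3) = 1 - I/3 + I²/3)
N(f, W) = 7/3 + 5*W*f/3 (N(f, W) = -2 + ((5*f)*W + 13)/3 = -2 + (5*W*f + 13)/3 = -2 + (13 + 5*W*f)/3 = -2 + (13/3 + 5*W*f/3) = 7/3 + 5*W*f/3)
-N(m(-5), F(-3, 4)) + 183*346 = -(7/3 + 5*(2 + 4)*(1 - ⅓*(-5) + (⅓)*(-5)²)/3) + 183*346 = -(7/3 + (5/3)*6*(1 + 5/3 + (⅓)*25)) + 63318 = -(7/3 + (5/3)*6*(1 + 5/3 + 25/3)) + 63318 = -(7/3 + (5/3)*6*11) + 63318 = -(7/3 + 110) + 63318 = -1*337/3 + 63318 = -337/3 + 63318 = 189617/3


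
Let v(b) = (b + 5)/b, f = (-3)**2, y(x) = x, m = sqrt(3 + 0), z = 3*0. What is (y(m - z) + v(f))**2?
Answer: 439/81 + 28*sqrt(3)/9 ≈ 10.808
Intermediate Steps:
z = 0
m = sqrt(3) ≈ 1.7320
f = 9
v(b) = (5 + b)/b
(y(m - z) + v(f))**2 = ((sqrt(3) - 1*0) + (5 + 9)/9)**2 = ((sqrt(3) + 0) + (1/9)*14)**2 = (sqrt(3) + 14/9)**2 = (14/9 + sqrt(3))**2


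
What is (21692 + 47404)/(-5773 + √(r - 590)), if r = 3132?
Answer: -132963736/11108329 - 23032*√2542/11108329 ≈ -12.074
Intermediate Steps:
(21692 + 47404)/(-5773 + √(r - 590)) = (21692 + 47404)/(-5773 + √(3132 - 590)) = 69096/(-5773 + √2542)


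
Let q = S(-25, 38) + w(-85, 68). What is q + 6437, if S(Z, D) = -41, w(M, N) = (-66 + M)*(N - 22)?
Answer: -550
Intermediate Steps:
w(M, N) = (-66 + M)*(-22 + N)
q = -6987 (q = -41 + (1452 - 66*68 - 22*(-85) - 85*68) = -41 + (1452 - 4488 + 1870 - 5780) = -41 - 6946 = -6987)
q + 6437 = -6987 + 6437 = -550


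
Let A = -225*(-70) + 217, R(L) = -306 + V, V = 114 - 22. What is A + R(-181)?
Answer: 15753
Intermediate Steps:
V = 92
R(L) = -214 (R(L) = -306 + 92 = -214)
A = 15967 (A = 15750 + 217 = 15967)
A + R(-181) = 15967 - 214 = 15753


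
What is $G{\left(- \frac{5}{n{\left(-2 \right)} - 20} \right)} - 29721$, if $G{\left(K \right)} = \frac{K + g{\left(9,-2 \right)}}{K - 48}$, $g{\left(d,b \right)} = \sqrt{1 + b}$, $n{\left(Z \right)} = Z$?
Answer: $- \frac{31236776}{1051} - \frac{22 i}{1051} \approx -29721.0 - 0.020932 i$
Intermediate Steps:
$G{\left(K \right)} = \frac{i + K}{-48 + K}$ ($G{\left(K \right)} = \frac{K + \sqrt{1 - 2}}{K - 48} = \frac{K + \sqrt{-1}}{K - 48} = \frac{K + i}{-48 + K} = \frac{i + K}{-48 + K}$)
$G{\left(- \frac{5}{n{\left(-2 \right)} - 20} \right)} - 29721 = \frac{i - \frac{5}{-2 - 20}}{-48 - \frac{5}{-2 - 20}} - 29721 = \frac{i - \frac{5}{-22}}{-48 - \frac{5}{-22}} - 29721 = \frac{i - - \frac{5}{22}}{-48 - - \frac{5}{22}} - 29721 = \frac{i + \frac{5}{22}}{-48 + \frac{5}{22}} - 29721 = \frac{\frac{5}{22} + i}{- \frac{1051}{22}} - 29721 = - \frac{22 \left(\frac{5}{22} + i\right)}{1051} - 29721 = \left(- \frac{5}{1051} - \frac{22 i}{1051}\right) - 29721 = - \frac{31236776}{1051} - \frac{22 i}{1051}$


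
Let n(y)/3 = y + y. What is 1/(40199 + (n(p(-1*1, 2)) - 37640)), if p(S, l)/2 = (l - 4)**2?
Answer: 1/2607 ≈ 0.00038358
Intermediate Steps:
p(S, l) = 2*(-4 + l)**2 (p(S, l) = 2*(l - 4)**2 = 2*(-4 + l)**2)
n(y) = 6*y (n(y) = 3*(y + y) = 3*(2*y) = 6*y)
1/(40199 + (n(p(-1*1, 2)) - 37640)) = 1/(40199 + (6*(2*(-4 + 2)**2) - 37640)) = 1/(40199 + (6*(2*(-2)**2) - 37640)) = 1/(40199 + (6*(2*4) - 37640)) = 1/(40199 + (6*8 - 37640)) = 1/(40199 + (48 - 37640)) = 1/(40199 - 37592) = 1/2607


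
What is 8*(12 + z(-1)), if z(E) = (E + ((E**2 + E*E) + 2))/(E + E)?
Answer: 84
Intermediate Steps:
z(E) = (2 + E + 2*E**2)/(2*E) (z(E) = (E + ((E**2 + E**2) + 2))/((2*E)) = (E + (2*E**2 + 2))*(1/(2*E)) = (E + (2 + 2*E**2))*(1/(2*E)) = (2 + E + 2*E**2)*(1/(2*E)) = (2 + E + 2*E**2)/(2*E))
8*(12 + z(-1)) = 8*(12 + (1/2 - 1 + 1/(-1))) = 8*(12 + (1/2 - 1 - 1)) = 8*(12 - 3/2) = 8*(21/2) = 84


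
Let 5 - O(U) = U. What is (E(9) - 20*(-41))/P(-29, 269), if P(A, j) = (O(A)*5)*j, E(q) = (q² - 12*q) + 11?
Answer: 402/22865 ≈ 0.017581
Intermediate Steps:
O(U) = 5 - U
E(q) = 11 + q² - 12*q
P(A, j) = j*(25 - 5*A) (P(A, j) = ((5 - A)*5)*j = (25 - 5*A)*j = j*(25 - 5*A))
(E(9) - 20*(-41))/P(-29, 269) = ((11 + 9² - 12*9) - 20*(-41))/((5*269*(5 - 1*(-29)))) = ((11 + 81 - 108) + 820)/((5*269*(5 + 29))) = (-16 + 820)/((5*269*34)) = 804/45730 = 804*(1/45730) = 402/22865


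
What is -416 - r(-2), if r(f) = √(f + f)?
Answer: -416 - 2*I ≈ -416.0 - 2.0*I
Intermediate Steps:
r(f) = √2*√f (r(f) = √(2*f) = √2*√f)
-416 - r(-2) = -416 - √2*√(-2) = -416 - √2*I*√2 = -416 - 2*I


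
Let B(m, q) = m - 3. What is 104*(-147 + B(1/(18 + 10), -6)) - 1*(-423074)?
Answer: 2852344/7 ≈ 4.0748e+5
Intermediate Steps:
B(m, q) = -3 + m
104*(-147 + B(1/(18 + 10), -6)) - 1*(-423074) = 104*(-147 + (-3 + 1/(18 + 10))) - 1*(-423074) = 104*(-147 + (-3 + 1/28)) + 423074 = 104*(-147 - 83/28) + 423074 = 104*(-4199/28) + 423074 = -109174/7 + 423074 = 2852344/7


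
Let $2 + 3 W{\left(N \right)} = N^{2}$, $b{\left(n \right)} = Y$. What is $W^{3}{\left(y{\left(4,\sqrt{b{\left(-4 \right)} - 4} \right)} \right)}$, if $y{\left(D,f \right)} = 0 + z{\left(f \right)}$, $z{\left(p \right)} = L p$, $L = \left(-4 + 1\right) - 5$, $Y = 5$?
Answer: $\frac{238328}{27} \approx 8827.0$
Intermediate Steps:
$b{\left(n \right)} = 5$
$L = -8$ ($L = -3 - 5 = -8$)
$z{\left(p \right)} = - 8 p$
$y{\left(D,f \right)} = - 8 f$ ($y{\left(D,f \right)} = 0 - 8 f = - 8 f$)
$W{\left(N \right)} = - \frac{2}{3} + \frac{N^{2}}{3}$
$W^{3}{\left(y{\left(4,\sqrt{b{\left(-4 \right)} - 4} \right)} \right)} = \left(- \frac{2}{3} + \frac{\left(- 8 \sqrt{5 - 4}\right)^{2}}{3}\right)^{3} = \left(- \frac{2}{3} + \frac{\left(- 8 \sqrt{1}\right)^{2}}{3}\right)^{3} = \left(- \frac{2}{3} + \frac{\left(\left(-8\right) 1\right)^{2}}{3}\right)^{3} = \left(- \frac{2}{3} + \frac{\left(-8\right)^{2}}{3}\right)^{3} = \left(- \frac{2}{3} + \frac{1}{3} \cdot 64\right)^{3} = \left(- \frac{2}{3} + \frac{64}{3}\right)^{3} = \left(\frac{62}{3}\right)^{3} = \frac{238328}{27}$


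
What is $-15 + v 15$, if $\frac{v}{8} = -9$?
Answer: $-1095$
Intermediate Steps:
$v = -72$ ($v = 8 \left(-9\right) = -72$)
$-15 + v 15 = -15 - 1080 = -1095$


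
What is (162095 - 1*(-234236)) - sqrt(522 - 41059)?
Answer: 396331 - I*sqrt(40537) ≈ 3.9633e+5 - 201.34*I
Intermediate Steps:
(162095 - 1*(-234236)) - sqrt(522 - 41059) = (162095 + 234236) - sqrt(-40537) = 396331 - I*sqrt(40537)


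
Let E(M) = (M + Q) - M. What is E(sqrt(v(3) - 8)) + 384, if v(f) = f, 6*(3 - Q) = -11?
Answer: 2333/6 ≈ 388.83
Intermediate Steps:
Q = 29/6 (Q = 3 - 1/6*(-11) = 3 + 11/6 = 29/6 ≈ 4.8333)
E(M) = 29/6 (E(M) = (M + 29/6) - M = (29/6 + M) - M = 29/6)
E(sqrt(v(3) - 8)) + 384 = 29/6 + 384 = 2333/6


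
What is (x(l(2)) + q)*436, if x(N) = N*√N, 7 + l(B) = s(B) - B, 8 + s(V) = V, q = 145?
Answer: 63220 - 6540*I*√15 ≈ 63220.0 - 25329.0*I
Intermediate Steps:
s(V) = -8 + V
l(B) = -15 (l(B) = -7 + ((-8 + B) - B) = -7 - 8 = -15)
x(N) = N^(3/2)
(x(l(2)) + q)*436 = ((-15)^(3/2) + 145)*436 = (-15*I*√15 + 145)*436 = (145 - 15*I*√15)*436 = 63220 - 6540*I*√15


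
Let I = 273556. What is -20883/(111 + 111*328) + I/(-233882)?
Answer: -2479024895/1423522793 ≈ -1.7415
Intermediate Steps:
-20883/(111 + 111*328) + I/(-233882) = -20883/(111 + 111*328) + 273556/(-233882) = -20883/(111 + 36408) + 273556*(-1/233882) = -20883/36519 - 136778/116941 = -20883*1/36519 - 136778/116941 = -6961/12173 - 136778/116941 = -2479024895/1423522793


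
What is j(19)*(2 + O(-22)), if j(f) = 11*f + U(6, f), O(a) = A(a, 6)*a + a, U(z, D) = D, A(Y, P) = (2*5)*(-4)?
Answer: 196080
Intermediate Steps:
A(Y, P) = -40 (A(Y, P) = 10*(-4) = -40)
O(a) = -39*a (O(a) = -40*a + a = -39*a)
j(f) = 12*f (j(f) = 11*f + f = 12*f)
j(19)*(2 + O(-22)) = (12*19)*(2 - 39*(-22)) = 228*(2 + 858) = 228*860 = 196080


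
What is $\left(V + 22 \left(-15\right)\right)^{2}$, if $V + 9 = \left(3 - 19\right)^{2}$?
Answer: $6889$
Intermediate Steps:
$V = 247$ ($V = -9 + \left(3 - 19\right)^{2} = -9 + \left(-16\right)^{2} = -9 + 256 = 247$)
$\left(V + 22 \left(-15\right)\right)^{2} = \left(247 + 22 \left(-15\right)\right)^{2} = \left(247 - 330\right)^{2} = \left(-83\right)^{2} = 6889$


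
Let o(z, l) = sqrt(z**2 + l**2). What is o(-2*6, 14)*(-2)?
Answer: -4*sqrt(85) ≈ -36.878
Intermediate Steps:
o(z, l) = sqrt(l**2 + z**2)
o(-2*6, 14)*(-2) = sqrt(14**2 + (-2*6)**2)*(-2) = sqrt(196 + (-12)**2)*(-2) = sqrt(196 + 144)*(-2) = sqrt(340)*(-2) = (2*sqrt(85))*(-2) = -4*sqrt(85)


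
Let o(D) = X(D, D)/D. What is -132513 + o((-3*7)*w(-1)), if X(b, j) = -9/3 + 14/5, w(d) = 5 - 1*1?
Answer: -55655459/420 ≈ -1.3251e+5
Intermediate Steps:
w(d) = 4 (w(d) = 5 - 1 = 4)
X(b, j) = -⅕ (X(b, j) = -9*⅓ + 14*(⅕) = -3 + 14/5 = -⅕)
o(D) = -1/(5*D)
-132513 + o((-3*7)*w(-1)) = -132513 - 1/(5*(-3*7*4)) = -132513 - 1/(5*((-21*4))) = -132513 - ⅕/(-84) = -132513 - ⅕*(-1/84) = -132513 + 1/420 = -55655459/420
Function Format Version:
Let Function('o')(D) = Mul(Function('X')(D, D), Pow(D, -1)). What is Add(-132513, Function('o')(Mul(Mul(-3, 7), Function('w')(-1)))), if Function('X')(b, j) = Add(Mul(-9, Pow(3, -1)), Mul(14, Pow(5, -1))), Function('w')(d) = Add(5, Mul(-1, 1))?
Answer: Rational(-55655459, 420) ≈ -1.3251e+5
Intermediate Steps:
Function('w')(d) = 4 (Function('w')(d) = Add(5, -1) = 4)
Function('X')(b, j) = Rational(-1, 5) (Function('X')(b, j) = Add(Mul(-9, Rational(1, 3)), Mul(14, Rational(1, 5))) = Add(-3, Rational(14, 5)) = Rational(-1, 5))
Function('o')(D) = Mul(Rational(-1, 5), Pow(D, -1))
Add(-132513, Function('o')(Mul(Mul(-3, 7), Function('w')(-1)))) = Add(-132513, Mul(Rational(-1, 5), Pow(Mul(Mul(-3, 7), 4), -1))) = Add(-132513, Mul(Rational(-1, 5), Pow(Mul(-21, 4), -1))) = Add(-132513, Mul(Rational(-1, 5), Pow(-84, -1))) = Add(-132513, Mul(Rational(-1, 5), Rational(-1, 84))) = Add(-132513, Rational(1, 420)) = Rational(-55655459, 420)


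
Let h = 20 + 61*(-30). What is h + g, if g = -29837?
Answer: -31647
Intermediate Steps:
h = -1810 (h = 20 - 1830 = -1810)
h + g = -1810 - 29837 = -31647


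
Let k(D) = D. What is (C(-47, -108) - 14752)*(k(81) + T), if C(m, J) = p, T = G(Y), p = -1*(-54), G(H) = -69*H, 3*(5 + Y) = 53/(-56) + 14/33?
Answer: -5948596607/924 ≈ -6.4379e+6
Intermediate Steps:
Y = -28685/5544 (Y = -5 + (53/(-56) + 14/33)/3 = -5 + (53*(-1/56) + 14*(1/33))/3 = -5 + (-53/56 + 14/33)/3 = -5 + (1/3)*(-965/1848) = -5 - 965/5544 = -28685/5544 ≈ -5.1741)
p = 54
T = 659755/1848 (T = -69*(-28685/5544) = 659755/1848 ≈ 357.01)
C(m, J) = 54
(C(-47, -108) - 14752)*(k(81) + T) = (54 - 14752)*(81 + 659755/1848) = -14698*809443/1848 = -5948596607/924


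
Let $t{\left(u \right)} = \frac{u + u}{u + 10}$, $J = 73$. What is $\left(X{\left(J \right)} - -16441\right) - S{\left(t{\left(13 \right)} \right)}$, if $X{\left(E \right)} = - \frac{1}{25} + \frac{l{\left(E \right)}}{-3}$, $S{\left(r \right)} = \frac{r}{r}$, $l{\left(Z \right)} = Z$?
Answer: $\frac{1231172}{75} \approx 16416.0$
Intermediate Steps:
$t{\left(u \right)} = \frac{2 u}{10 + u}$
$S{\left(r \right)} = 1$
$X{\left(E \right)} = - \frac{1}{25} - \frac{E}{3}$ ($X{\left(E \right)} = - \frac{1}{25} + \frac{E}{-3} = \left(-1\right) \frac{1}{25} + E \left(- \frac{1}{3}\right) = - \frac{1}{25} - \frac{E}{3}$)
$\left(X{\left(J \right)} - -16441\right) - S{\left(t{\left(13 \right)} \right)} = \left(\left(- \frac{1}{25} - \frac{73}{3}\right) - -16441\right) - 1 = \left(\left(- \frac{1}{25} - \frac{73}{3}\right) + 16441\right) - 1 = \left(- \frac{1828}{75} + 16441\right) - 1 = \frac{1231247}{75} - 1 = \frac{1231172}{75}$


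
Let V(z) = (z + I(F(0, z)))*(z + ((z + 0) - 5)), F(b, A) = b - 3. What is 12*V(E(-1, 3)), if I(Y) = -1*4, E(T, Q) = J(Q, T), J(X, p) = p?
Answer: 420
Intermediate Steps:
E(T, Q) = T
F(b, A) = -3 + b
I(Y) = -4
V(z) = (-5 + 2*z)*(-4 + z) (V(z) = (z - 4)*(z + ((z + 0) - 5)) = (-4 + z)*(z + (z - 5)) = (-4 + z)*(z + (-5 + z)) = (-4 + z)*(-5 + 2*z) = (-5 + 2*z)*(-4 + z))
12*V(E(-1, 3)) = 12*(20 - 13*(-1) + 2*(-1)²) = 12*(20 + 13 + 2*1) = 12*(20 + 13 + 2) = 12*35 = 420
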